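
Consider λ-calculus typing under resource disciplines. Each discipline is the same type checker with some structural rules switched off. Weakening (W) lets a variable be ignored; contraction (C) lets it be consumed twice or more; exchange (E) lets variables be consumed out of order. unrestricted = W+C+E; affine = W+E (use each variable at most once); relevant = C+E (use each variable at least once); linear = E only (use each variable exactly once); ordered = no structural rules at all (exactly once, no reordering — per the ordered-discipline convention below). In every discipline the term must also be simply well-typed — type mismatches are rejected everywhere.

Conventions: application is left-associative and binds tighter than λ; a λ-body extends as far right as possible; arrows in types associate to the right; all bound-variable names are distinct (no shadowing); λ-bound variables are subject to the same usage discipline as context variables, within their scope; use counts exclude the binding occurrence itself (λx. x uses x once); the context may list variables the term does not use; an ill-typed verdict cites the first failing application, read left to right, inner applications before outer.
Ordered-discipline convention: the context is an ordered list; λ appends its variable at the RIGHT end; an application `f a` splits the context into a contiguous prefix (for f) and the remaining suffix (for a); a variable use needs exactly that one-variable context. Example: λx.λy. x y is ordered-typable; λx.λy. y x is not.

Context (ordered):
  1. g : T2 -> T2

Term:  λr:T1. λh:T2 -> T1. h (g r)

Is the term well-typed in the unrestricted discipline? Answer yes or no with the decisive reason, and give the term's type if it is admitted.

no — the type mismatch rejects it
use counts: g: 1, r (λ-bound): 1, h (λ-bound): 1
order of uses: h, g, r
typing: ill-typed: an argument T1 mismatches the expected T2
per-discipline verdicts: ordered ✗; linear ✗; affine ✗; relevant ✗; unrestricted ✗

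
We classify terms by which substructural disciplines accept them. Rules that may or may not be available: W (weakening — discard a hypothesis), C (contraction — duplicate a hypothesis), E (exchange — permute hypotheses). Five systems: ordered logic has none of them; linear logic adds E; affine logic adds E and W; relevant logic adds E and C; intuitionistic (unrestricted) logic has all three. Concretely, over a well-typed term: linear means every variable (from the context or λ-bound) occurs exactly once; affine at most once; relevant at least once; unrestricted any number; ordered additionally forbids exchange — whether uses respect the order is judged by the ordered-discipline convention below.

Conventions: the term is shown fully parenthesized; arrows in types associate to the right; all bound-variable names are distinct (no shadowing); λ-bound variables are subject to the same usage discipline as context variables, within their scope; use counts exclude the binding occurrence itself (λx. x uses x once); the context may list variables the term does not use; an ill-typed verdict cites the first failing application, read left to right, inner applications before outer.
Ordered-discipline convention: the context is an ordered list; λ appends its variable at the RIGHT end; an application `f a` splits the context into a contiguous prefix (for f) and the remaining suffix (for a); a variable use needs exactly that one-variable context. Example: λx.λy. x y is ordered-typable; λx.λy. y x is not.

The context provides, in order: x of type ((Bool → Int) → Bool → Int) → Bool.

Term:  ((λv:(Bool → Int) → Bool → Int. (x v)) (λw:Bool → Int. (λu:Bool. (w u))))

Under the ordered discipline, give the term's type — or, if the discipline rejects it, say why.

term : Bool
counts: x ×1; v (bound) ×1; w (bound) ×1; u (bound) ×1
left-to-right use order: x, v, w, u
typing: ✓ — Bool
summary: ordered ✓ | linear ✓ | affine ✓ | relevant ✓ | unrestricted ✓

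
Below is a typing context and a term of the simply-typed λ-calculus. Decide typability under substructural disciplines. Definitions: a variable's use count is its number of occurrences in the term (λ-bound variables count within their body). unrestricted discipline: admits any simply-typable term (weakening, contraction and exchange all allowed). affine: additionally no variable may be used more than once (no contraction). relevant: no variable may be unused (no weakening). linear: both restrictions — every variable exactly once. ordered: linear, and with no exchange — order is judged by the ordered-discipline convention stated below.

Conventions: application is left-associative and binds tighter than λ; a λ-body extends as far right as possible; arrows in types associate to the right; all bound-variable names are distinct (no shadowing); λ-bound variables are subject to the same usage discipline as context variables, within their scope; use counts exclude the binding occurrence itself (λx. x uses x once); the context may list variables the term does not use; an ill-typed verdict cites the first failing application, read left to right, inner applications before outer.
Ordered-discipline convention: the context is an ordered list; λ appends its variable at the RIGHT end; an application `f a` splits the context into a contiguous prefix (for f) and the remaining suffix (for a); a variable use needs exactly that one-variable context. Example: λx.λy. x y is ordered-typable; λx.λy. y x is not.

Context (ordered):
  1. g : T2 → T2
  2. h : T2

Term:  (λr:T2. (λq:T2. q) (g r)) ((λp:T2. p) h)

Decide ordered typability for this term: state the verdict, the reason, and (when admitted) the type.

yes — single-use (g, h, r, q, p), ordered derivation ok; term : T2
usage: g=1; h=1; r (bound)=1; q (bound)=1; p (bound)=1
left-to-right use order: q, g, r, p, h
typing: the term checks, with type T2
across the five disciplines: ordered ✓ | linear ✓ | affine ✓ | relevant ✓ | unrestricted ✓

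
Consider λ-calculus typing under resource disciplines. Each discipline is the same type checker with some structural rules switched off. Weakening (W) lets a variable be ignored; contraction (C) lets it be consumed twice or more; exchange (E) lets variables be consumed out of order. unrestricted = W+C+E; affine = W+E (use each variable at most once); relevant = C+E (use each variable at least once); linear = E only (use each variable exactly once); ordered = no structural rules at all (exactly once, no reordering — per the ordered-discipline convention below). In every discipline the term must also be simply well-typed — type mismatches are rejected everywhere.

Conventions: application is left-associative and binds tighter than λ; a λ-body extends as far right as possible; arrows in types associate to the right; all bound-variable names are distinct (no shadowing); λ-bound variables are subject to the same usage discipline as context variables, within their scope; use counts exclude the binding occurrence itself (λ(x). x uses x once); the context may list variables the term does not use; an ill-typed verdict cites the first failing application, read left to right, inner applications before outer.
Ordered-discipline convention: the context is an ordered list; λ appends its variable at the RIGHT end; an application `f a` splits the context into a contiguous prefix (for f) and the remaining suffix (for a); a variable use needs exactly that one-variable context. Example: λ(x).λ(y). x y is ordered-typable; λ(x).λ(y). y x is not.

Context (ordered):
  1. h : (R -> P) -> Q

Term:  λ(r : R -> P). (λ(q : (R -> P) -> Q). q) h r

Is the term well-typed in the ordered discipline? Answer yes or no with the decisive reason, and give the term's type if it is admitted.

yes — single-use (h, r, q), ordered derivation ok; term : (R -> P) -> Q
use counts: h: 1×; r [bound]: 1×; q [bound]: 1×
uses in reading order: q, h, r
typing: the term checks, with type (R -> P) -> Q
across the five disciplines: ordered ✓ | linear ✓ | affine ✓ | relevant ✓ | unrestricted ✓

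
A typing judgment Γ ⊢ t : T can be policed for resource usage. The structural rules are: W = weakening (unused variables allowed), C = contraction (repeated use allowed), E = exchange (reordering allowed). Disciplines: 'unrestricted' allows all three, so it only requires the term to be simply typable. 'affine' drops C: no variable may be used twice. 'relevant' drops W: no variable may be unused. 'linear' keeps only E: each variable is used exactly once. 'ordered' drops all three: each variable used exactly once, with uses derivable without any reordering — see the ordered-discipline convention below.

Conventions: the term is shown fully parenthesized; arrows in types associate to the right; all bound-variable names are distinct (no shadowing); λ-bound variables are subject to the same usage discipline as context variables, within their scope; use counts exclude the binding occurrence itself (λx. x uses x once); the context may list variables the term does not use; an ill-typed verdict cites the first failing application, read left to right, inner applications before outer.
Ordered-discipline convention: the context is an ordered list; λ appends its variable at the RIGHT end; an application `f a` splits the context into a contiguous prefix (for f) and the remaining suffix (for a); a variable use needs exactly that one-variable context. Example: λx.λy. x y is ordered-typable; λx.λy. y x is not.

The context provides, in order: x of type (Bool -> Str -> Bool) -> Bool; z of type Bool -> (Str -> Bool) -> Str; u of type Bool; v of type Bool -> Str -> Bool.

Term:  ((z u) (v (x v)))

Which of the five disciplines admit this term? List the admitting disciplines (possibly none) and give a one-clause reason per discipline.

admitting disciplines: relevant, unrestricted
use counts: x=1, z=1, u=1, v=2
left-to-right use order: z, u, v, x, v
typing: the term checks, with type Str
ordered: ✗, needs contraction — v ×2
linear: ✗, needs contraction — v ×2
affine: ✗, needs contraction — v ×2
relevant: ✓, every one of x, z, u, v appears
unrestricted: ✓, simply typable at Str; W, C, E all held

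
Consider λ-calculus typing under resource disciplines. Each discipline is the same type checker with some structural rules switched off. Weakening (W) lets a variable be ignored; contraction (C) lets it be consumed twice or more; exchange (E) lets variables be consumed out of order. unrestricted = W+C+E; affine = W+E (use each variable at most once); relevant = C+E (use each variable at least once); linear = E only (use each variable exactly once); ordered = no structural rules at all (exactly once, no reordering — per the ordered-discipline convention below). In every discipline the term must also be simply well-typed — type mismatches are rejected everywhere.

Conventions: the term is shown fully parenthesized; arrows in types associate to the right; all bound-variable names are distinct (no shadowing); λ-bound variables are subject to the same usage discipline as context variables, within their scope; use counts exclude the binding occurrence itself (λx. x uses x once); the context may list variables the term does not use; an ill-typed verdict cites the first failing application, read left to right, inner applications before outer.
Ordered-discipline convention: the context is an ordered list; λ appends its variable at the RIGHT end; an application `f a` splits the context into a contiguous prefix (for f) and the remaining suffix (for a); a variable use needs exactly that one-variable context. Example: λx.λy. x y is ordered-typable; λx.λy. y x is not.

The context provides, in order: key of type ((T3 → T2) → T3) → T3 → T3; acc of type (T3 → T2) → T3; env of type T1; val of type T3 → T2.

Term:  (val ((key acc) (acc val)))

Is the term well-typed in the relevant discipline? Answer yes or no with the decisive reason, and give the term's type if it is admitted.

no — unused: env — weakening required
use counts: key: 1, acc: 2, env: 0, val: 2
left-to-right use order: val, key, acc, acc, val
typing: the term checks, with type T2
per-discipline verdicts: ordered ✗; linear ✗; affine ✗; relevant ✗; unrestricted ✓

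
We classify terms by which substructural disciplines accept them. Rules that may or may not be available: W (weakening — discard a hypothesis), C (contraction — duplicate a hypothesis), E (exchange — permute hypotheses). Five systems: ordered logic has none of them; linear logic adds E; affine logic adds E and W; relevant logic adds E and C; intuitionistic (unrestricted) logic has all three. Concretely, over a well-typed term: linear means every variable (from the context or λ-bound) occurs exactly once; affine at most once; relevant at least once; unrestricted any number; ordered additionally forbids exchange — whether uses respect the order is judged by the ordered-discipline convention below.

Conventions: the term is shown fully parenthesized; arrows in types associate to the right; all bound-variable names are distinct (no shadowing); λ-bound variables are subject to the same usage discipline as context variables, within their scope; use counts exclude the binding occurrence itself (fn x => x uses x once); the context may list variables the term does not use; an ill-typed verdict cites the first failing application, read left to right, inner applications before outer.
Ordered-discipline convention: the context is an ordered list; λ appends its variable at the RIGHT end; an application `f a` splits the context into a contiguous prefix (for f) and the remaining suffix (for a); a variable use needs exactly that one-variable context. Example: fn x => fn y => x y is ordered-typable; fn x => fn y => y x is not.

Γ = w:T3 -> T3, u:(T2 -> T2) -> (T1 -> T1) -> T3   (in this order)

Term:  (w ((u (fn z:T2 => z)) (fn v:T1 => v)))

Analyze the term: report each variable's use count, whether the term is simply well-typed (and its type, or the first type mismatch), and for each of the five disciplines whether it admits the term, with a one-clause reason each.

counts: w: 1; u: 1; z [bound]: 1; v [bound]: 1
uses in reading order: w, u, z, v
typing: ✓ — T3
ordered: ✓ — single-use (w, u, z, v), ordered derivation ok
linear: ✓ — w, u, z, v: one use apiece
affine: ✓ — none of w, u, z, v used more than once
relevant: ✓ — at least one use each (w, u, z, v)
unrestricted: ✓ — well-typed at T3; no restrictions here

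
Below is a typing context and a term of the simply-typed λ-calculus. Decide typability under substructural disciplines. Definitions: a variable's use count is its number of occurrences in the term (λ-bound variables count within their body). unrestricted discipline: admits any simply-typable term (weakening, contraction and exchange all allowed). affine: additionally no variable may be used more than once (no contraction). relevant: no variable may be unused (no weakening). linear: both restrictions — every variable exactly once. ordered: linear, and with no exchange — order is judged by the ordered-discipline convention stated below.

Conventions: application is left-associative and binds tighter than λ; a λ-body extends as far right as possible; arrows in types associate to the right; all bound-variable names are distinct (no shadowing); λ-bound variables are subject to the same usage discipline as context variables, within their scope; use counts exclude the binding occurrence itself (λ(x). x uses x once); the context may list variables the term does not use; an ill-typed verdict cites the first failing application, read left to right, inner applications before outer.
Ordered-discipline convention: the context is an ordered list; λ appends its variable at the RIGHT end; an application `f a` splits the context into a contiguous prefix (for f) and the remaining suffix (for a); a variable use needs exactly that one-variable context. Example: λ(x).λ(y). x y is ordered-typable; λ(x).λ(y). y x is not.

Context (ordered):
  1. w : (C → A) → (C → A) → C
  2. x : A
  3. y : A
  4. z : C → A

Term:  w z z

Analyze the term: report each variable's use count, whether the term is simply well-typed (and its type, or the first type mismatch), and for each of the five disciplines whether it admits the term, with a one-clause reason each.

counts: w: 1×; x: 0×; y: 0×; z: 2×
uses in reading order: w, z, z
typing: ✓ — C
ordered: ✗ — z ×2 used more than once (contraction); needs weakening: x, y unused
linear: ✗ — z ×2 used more than once (contraction); needs weakening: x, y unused
affine: ✗ — z ×2 used more than once (contraction)
relevant: ✗ — needs weakening: x, y unused
unrestricted: ✓ — typability at C is all that's needed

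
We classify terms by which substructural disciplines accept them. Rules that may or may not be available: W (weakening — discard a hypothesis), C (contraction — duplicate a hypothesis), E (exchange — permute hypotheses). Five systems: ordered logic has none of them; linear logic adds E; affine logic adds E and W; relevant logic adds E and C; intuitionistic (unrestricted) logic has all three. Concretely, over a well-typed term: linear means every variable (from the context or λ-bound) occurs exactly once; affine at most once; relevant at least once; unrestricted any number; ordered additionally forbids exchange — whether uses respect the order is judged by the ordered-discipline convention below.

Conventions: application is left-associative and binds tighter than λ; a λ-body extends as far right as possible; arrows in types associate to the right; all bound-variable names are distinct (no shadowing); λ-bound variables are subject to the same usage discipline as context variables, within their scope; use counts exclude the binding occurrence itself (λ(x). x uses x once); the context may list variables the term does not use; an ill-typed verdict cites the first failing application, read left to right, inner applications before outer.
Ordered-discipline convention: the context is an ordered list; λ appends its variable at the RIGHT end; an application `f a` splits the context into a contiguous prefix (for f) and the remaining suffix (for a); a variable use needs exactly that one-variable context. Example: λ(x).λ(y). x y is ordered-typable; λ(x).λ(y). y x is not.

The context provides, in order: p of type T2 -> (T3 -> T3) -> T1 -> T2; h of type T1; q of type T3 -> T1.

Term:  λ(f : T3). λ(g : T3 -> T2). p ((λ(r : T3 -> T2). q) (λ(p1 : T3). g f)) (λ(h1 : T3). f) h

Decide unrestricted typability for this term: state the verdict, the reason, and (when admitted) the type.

no — a type mismatch blocks all five
variable uses: p ×1, h ×1, q ×1, f (bound) ×2, g (bound) ×1, r (bound) ×0, p1 (bound) ×0, h1 (bound) ×0
order of uses: p, q, g, f, f, h
typing: ill-typed: a function awaiting T2 gets T3 -> T1
per-discipline verdicts: ordered ✗ · linear ✗ · affine ✗ · relevant ✗ · unrestricted ✗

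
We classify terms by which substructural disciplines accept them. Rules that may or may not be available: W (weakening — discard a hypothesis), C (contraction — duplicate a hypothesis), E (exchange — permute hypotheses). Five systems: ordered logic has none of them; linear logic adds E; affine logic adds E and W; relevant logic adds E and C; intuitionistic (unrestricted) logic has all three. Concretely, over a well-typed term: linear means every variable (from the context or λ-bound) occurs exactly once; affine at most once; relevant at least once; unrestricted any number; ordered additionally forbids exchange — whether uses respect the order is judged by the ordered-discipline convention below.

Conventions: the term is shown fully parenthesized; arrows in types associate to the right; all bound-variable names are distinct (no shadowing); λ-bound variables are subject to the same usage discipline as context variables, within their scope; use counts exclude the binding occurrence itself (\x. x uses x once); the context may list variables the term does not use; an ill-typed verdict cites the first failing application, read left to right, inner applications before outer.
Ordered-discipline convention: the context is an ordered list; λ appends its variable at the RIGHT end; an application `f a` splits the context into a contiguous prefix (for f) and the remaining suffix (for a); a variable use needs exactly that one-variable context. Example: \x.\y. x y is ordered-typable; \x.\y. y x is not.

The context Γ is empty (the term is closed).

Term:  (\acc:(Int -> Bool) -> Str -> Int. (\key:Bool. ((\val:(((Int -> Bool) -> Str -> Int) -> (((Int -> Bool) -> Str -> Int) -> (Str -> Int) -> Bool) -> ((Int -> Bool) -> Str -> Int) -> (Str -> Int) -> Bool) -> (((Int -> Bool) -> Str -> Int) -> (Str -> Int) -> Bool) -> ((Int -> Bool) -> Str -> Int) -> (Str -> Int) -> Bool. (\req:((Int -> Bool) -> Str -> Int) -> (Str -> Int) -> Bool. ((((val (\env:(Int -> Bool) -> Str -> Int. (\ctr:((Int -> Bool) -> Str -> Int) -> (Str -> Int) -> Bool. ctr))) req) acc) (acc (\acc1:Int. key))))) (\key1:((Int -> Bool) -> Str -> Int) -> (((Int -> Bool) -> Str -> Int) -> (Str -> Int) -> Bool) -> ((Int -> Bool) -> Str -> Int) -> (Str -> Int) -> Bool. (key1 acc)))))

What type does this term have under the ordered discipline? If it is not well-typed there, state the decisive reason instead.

not well-typed under ordered — needs contraction — acc ×3; needs weakening: env, acc1 unused
variable uses: acc (bound): 3×, key (bound): 1×, val (bound): 1×, req (bound): 1×, env (bound): 0×, ctr (bound): 1×, acc1 (bound): 0×, key1 (bound): 1×
left-to-right use order: val, ctr, req, acc, acc, key, key1, acc
typing: well-typed — term : ((Int -> Bool) -> Str -> Int) -> Bool -> (((Int -> Bool) -> Str -> Int) -> (Str -> Int) -> Bool) -> Bool
per-discipline verdicts: ordered ✗, linear ✗, affine ✗, relevant ✗, unrestricted ✓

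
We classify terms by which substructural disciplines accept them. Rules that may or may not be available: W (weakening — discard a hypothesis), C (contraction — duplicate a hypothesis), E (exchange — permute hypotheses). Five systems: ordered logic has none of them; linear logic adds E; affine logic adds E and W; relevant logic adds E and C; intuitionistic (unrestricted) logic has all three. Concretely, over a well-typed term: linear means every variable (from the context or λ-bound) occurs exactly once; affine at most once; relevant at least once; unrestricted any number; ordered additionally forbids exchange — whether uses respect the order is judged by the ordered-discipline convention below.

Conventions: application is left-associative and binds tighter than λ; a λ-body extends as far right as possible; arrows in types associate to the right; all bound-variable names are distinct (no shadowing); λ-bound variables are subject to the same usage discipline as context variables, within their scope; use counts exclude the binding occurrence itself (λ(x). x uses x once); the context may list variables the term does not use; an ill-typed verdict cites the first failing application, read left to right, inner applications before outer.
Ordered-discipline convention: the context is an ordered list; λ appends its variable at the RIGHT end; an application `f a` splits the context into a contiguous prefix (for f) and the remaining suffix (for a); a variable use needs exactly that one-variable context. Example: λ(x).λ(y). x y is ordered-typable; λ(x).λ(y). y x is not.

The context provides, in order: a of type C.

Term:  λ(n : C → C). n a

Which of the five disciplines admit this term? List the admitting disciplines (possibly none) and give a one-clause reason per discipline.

admitted by: linear, affine, relevant, unrestricted
use counts: a: 1; n [bound]: 1
left-to-right use order: n, a
typing: well-typed at (C → C) → C
ordered: ✗, needs exchange: uses follow n, a
linear: ✓, a, n: one use apiece
affine: ✓, a, n: no repeats, contraction unneeded
relevant: ✓, every one of a, n appears
unrestricted: ✓, simply typable at (C → C) → C; W, C, E all held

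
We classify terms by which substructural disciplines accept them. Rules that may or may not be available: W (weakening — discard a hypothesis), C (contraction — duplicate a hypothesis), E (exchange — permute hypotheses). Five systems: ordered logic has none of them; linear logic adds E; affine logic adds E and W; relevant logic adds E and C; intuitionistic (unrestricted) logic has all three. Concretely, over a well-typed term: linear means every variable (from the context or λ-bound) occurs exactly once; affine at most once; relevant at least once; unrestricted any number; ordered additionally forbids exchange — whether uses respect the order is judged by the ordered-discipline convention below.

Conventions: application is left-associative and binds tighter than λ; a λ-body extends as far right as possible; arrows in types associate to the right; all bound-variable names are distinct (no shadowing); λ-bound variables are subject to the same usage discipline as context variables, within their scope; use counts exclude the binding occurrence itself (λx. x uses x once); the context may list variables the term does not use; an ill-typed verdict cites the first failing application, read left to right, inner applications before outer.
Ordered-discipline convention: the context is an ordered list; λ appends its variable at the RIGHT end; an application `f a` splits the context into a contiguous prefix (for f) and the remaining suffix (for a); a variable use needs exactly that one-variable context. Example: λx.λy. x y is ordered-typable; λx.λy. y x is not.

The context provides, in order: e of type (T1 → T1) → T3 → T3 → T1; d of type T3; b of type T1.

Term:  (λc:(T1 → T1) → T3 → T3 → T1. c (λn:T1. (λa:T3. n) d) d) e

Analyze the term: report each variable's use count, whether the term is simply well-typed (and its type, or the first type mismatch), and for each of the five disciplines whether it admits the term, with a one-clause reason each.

usage: e=1, d=2, b=0, c [bound]=1, n [bound]=1, a [bound]=0
order of uses: c, n, d, d, e
typing: ✓ — T3 → T1
ordered ✗ (repeated use of d ×2; unused: b, a — weakening required)
linear ✗ (repeated use of d ×2; unused: b, a — weakening required)
affine ✗ (repeated use of d ×2)
relevant ✗ (unused: b, a — weakening required)
unrestricted ✓ (simply typable at T3 → T1; W, C, E all held)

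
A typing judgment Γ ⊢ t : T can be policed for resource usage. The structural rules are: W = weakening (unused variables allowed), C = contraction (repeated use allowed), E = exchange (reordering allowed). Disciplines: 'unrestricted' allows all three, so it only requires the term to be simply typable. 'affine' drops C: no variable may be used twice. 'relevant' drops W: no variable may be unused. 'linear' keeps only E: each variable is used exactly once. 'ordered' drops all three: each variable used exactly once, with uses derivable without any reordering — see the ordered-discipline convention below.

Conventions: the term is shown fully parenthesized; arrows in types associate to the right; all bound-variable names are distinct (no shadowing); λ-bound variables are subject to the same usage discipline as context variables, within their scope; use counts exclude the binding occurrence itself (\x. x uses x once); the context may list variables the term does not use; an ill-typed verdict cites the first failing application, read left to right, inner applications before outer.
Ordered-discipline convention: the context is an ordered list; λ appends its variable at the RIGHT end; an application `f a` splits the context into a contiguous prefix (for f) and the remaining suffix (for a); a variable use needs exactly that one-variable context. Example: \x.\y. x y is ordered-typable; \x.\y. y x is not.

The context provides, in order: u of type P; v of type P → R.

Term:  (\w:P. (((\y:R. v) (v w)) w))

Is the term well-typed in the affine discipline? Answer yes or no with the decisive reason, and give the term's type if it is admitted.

no — v ×2, w ×2 used more than once (contraction)
counts: u: 0×; v: 2×; w [bound]: 2×; y [bound]: 0×
uses in reading order: v, v, w, w
typing: ✓ — P → R
per-discipline verdicts: ordered ✗; linear ✗; affine ✗; relevant ✗; unrestricted ✓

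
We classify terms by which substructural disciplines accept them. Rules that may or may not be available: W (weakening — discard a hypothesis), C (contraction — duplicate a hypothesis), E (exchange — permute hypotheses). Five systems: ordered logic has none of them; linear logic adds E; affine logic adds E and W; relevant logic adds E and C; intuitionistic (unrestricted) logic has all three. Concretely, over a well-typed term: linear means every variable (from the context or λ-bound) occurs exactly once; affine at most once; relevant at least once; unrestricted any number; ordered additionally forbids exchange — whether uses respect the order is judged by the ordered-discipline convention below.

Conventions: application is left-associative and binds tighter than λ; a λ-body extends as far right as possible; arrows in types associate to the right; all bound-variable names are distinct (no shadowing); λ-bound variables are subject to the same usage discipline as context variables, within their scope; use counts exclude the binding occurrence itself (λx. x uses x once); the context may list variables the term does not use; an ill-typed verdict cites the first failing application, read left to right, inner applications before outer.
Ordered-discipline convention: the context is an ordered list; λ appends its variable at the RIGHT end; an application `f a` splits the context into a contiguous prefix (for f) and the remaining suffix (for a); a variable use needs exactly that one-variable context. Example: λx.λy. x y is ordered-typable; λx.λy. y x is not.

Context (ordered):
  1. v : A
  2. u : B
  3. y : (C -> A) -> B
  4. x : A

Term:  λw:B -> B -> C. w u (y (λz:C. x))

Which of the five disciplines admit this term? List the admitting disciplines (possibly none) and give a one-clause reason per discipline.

accepted by: affine, unrestricted
variable uses: v: 0×; u: 1×; y: 1×; x: 1×; w [bound]: 1×; z [bound]: 0×
uses in reading order: w, u, y, x
typing: well-typed at (B -> B -> C) -> C
ordered: ✗ — needs weakening: v, z unused
linear: ✗ — needs weakening: v, z unused
affine: ✓ — none of v, u, y, x, w, z used more than once
relevant: ✗ — needs weakening: v, z unused
unrestricted: ✓ — simply typable at (B -> B -> C) -> C; W, C, E all held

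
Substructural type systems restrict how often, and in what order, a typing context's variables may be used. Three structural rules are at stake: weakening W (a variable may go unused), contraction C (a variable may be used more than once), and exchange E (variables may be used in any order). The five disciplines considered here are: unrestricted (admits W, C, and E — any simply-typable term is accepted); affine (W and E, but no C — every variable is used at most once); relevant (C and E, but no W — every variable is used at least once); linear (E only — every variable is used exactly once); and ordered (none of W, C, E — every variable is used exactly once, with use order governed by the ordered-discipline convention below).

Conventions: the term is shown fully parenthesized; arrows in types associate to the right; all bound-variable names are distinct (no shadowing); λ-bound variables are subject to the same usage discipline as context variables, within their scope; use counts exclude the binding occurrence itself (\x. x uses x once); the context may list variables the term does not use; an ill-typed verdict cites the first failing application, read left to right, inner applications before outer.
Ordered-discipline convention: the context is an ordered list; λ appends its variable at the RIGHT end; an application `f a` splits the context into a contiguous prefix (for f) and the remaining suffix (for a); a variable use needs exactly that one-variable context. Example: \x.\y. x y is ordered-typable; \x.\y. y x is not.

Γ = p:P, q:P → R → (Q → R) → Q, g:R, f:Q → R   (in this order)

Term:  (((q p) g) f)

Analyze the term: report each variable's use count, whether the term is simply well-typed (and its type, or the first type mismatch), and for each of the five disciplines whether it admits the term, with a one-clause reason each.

use counts: p: 1; q: 1; g: 1; f: 1
use order (left to right): q, p, g, f
typing: the term checks, with type Q
ordered: ✗, needs exchange: uses follow q, p, g, f
linear: ✓, single use per variable (p, q, g, f)
affine: ✓, at most one use each (p, q, g, f)
relevant: ✓, every one of p, q, g, f appears
unrestricted: ✓, well-typed at Q; no restrictions here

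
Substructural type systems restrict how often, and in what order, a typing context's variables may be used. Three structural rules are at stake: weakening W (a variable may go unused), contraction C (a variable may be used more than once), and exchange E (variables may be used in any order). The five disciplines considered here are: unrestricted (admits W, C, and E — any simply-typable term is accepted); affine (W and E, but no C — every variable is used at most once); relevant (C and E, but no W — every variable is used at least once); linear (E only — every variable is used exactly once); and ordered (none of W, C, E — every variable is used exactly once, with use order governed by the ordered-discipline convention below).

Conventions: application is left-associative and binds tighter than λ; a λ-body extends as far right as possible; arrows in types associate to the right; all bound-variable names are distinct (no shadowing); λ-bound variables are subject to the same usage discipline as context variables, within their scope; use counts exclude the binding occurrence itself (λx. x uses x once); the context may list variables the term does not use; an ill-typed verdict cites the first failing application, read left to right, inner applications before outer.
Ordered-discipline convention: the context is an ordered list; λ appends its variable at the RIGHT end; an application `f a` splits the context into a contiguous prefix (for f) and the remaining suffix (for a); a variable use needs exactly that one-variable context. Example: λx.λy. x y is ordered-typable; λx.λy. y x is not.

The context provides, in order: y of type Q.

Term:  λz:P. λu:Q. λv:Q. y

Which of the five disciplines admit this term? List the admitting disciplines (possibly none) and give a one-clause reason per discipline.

accepted by: affine, unrestricted
variable uses: y: 1, z [bound]: 0, u [bound]: 0, v [bound]: 0
order of uses: y
typing: ✓ — P → Q → Q → Q
ordered: ✗, unused: z, u, v — weakening required
linear: ✗, unused: z, u, v — weakening required
affine: ✓, no duplicate uses among y, z, u, v
relevant: ✗, unused: z, u, v — weakening required
unrestricted: ✓, typability at P → Q → Q → Q is all that's needed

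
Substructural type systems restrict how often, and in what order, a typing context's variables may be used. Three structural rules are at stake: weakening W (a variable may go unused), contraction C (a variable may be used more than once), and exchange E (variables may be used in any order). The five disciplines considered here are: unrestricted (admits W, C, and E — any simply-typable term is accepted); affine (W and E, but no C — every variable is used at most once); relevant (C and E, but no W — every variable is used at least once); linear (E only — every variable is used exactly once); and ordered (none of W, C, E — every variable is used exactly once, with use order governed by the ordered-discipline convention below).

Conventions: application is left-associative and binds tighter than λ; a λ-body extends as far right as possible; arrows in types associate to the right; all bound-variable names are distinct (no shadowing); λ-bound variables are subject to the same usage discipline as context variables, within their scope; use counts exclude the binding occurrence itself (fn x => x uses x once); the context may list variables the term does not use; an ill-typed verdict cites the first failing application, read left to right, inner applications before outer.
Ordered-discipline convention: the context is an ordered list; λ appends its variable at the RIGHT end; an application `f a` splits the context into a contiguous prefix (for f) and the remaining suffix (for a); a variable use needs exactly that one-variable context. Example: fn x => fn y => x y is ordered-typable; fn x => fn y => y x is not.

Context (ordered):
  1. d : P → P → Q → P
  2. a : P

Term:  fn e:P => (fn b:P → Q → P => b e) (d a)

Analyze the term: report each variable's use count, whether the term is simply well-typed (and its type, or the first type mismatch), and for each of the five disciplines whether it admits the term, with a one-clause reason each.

use counts: d: 1×, a: 1×, e (bound): 1×, b (bound): 1×
use order (left to right): b, e, d, a
typing: well-typed — term : P → Q → P
ordered: ✗, no contiguous prefix/suffix split fits b, e, d, a
linear: ✓, exactly-once usage across d, a, e, b
affine: ✓, no duplicate uses among d, a, e, b
relevant: ✓, at least one use each (d, a, e, b)
unrestricted: ✓, simply typable at P → Q → P; W, C, E all held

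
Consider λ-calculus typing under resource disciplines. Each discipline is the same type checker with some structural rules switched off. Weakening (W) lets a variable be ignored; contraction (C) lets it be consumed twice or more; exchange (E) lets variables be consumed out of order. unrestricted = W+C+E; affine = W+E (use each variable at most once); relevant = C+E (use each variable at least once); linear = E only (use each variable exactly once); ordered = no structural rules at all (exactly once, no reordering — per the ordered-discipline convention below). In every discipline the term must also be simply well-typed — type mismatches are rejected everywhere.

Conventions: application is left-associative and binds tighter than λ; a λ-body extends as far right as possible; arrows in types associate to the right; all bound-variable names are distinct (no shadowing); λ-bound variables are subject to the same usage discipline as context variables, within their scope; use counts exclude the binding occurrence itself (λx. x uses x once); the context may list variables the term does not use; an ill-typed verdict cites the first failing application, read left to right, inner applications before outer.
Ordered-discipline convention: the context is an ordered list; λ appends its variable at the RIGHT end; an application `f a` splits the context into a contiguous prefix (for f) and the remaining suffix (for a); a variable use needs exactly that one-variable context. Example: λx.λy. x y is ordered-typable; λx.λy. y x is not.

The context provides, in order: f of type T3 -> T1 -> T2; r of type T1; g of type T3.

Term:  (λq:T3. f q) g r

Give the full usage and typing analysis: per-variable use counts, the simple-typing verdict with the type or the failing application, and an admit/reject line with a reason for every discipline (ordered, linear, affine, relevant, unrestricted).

counts: f: 1×; r: 1×; g: 1×; q (λ-bound): 1×
order of uses: f, q, g, r
typing: ✓ — T2
ordered: ✗ — no contiguous prefix/suffix split fits f, q, g, r
linear: ✓ — each of f, r, g, q used exactly once
affine: ✓ — f, r, g, q: no repeats, contraction unneeded
relevant: ✓ — none of f, r, g, q goes unused
unrestricted: ✓ — type-checks (T2) and nothing is barred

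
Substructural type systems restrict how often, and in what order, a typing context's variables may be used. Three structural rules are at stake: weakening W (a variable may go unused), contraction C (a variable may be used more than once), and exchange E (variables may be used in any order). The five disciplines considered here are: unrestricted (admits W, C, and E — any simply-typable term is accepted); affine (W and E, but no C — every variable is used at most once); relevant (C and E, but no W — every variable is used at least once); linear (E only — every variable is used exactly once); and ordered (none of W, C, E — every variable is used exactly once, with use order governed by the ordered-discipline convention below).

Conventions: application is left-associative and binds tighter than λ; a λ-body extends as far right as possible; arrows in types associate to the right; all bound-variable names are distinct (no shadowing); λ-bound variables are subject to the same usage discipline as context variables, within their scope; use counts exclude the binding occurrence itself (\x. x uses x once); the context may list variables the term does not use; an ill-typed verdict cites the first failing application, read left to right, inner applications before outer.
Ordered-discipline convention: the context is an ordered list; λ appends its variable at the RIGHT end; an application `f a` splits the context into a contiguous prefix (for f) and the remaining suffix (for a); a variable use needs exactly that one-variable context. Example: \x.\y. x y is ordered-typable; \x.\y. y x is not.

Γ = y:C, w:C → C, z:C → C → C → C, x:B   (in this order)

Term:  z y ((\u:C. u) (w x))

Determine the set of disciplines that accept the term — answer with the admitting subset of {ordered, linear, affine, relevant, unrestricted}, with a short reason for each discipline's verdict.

admitted by: none
usage: y: 1; w: 1; z: 1; x: 1; u (λ-bound): 1
left-to-right use order: z, y, u, w, x
typing: ill-typed: a function awaiting C gets B
ordered ✗ (not simply typable)
linear ✗ (fails simple typing)
affine ✗ (a type mismatch blocks all five)
relevant ✗ (the type mismatch rejects it)
unrestricted ✗ (not simply typable)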